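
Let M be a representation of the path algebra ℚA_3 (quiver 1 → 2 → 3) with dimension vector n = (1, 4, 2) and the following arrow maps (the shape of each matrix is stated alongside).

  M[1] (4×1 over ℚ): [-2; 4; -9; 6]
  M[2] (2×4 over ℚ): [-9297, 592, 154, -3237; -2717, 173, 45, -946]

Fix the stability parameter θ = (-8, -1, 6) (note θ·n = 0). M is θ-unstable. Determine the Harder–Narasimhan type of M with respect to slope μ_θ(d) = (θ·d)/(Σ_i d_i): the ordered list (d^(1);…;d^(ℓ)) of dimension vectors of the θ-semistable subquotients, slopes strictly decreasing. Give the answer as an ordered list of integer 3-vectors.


Via rank(M_{q-1}∘⋯∘M_p): M ≅ I[1,3], I[2,2]^2, I[2,3].
μ_θ-semistable layers: μ^(1)=6; μ^(2)=-1; μ^(3)=-8

((0, 0, 2); (0, 4, 0); (1, 0, 0))


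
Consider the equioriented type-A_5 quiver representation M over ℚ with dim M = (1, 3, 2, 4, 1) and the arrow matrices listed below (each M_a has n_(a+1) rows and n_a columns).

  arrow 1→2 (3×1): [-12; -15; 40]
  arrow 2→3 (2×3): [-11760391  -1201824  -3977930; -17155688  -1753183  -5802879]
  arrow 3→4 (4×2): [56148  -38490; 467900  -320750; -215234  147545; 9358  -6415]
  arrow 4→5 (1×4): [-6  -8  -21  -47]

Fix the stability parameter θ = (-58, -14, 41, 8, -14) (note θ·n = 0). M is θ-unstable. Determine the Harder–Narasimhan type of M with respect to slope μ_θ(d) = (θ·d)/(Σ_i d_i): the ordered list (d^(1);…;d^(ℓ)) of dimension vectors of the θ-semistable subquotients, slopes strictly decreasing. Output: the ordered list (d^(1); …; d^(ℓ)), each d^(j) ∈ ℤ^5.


Barcode: M ≅ I[1,4], I[2,2], I[2,3], I[4,4]^2, I[4,5]. HN layers by μ_θ (6 steps, strictly decreasing):
  μ^(1)=41; μ^(2)=49/2; μ^(3)=8; μ^(4)=-3; μ^(5)=-14; μ^(6)=-58

((0, 0, 1, 0, 0); (0, 0, 1, 1, 0); (0, 0, 0, 2, 0); (0, 0, 0, 1, 1); (0, 3, 0, 0, 0); (1, 0, 0, 0, 0))


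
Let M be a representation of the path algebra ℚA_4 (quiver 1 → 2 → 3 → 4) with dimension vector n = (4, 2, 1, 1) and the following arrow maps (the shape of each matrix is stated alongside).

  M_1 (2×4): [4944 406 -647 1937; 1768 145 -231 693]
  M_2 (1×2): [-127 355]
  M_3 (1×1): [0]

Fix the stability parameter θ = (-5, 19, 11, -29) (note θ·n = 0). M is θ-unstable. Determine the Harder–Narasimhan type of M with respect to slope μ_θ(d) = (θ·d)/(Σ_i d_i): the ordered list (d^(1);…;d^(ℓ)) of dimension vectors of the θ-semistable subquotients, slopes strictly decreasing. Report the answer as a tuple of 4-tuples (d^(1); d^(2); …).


Interval decomposition of M: I[1,1]^2, I[1,2], I[1,3], I[4,4].
HN type (ℓ=4): μ^(1)=19; μ^(2)=15; μ^(3)=-5; μ^(4)=-29

((0, 1, 0, 0); (0, 1, 1, 0); (4, 0, 0, 0); (0, 0, 0, 1))


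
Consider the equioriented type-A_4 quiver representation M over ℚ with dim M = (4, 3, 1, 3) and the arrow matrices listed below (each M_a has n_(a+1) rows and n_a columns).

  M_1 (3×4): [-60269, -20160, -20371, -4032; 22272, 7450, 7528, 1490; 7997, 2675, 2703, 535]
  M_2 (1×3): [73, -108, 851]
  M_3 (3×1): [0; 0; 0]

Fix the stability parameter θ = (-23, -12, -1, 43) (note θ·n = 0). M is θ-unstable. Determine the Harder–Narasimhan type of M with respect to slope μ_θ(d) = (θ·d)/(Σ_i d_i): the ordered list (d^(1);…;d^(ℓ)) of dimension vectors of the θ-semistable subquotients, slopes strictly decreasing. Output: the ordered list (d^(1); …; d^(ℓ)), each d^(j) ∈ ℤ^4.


Barcode: M ≅ I[1,1]^2, I[1,2], I[1,3], I[2,2], I[4,4]^3. HN layers by μ_θ (4 steps, strictly decreasing):
  μ^(1)=43; μ^(2)=-1; μ^(3)=-12; μ^(4)=-23

((0, 0, 0, 3); (0, 0, 1, 0); (0, 3, 0, 0); (4, 0, 0, 0))


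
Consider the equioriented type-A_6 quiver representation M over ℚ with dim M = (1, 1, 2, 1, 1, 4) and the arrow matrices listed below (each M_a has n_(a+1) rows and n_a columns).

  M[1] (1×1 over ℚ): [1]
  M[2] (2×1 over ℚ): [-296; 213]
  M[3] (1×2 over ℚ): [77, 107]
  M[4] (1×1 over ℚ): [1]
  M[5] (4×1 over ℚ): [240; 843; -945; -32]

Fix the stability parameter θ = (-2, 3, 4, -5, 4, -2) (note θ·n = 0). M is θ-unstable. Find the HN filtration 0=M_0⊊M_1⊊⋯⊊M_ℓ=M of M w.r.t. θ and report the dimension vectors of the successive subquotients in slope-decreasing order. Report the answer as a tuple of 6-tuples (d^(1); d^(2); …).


Barcode: M ≅ I[1,6], I[3,3], I[6,6]^3. HN layers by μ_θ (4 steps, strictly decreasing):
  μ^(1)=4; μ^(2)=1; μ^(3)=2/3; μ^(4)=-2

((0, 0, 1, 0, 0, 0); (0, 0, 0, 0, 1, 1); (0, 1, 1, 1, 0, 0); (1, 0, 0, 0, 0, 3))


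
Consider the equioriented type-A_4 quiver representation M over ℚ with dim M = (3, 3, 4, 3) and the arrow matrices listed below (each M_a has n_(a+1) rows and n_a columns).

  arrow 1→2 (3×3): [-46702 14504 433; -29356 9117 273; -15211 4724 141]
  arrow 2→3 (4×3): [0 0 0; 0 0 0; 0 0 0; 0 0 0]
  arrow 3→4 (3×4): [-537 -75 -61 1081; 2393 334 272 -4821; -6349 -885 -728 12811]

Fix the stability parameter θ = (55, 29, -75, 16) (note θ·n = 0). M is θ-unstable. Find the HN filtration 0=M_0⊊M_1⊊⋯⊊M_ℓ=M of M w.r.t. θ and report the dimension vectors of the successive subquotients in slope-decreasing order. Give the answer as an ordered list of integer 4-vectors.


Barcode: M ≅ I[1,2]^3, I[3,3], I[3,4]^3. HN layers by μ_θ (3 steps, strictly decreasing):
  μ^(1)=42; μ^(2)=16; μ^(3)=-75

((3, 3, 0, 0); (0, 0, 0, 3); (0, 0, 4, 0))


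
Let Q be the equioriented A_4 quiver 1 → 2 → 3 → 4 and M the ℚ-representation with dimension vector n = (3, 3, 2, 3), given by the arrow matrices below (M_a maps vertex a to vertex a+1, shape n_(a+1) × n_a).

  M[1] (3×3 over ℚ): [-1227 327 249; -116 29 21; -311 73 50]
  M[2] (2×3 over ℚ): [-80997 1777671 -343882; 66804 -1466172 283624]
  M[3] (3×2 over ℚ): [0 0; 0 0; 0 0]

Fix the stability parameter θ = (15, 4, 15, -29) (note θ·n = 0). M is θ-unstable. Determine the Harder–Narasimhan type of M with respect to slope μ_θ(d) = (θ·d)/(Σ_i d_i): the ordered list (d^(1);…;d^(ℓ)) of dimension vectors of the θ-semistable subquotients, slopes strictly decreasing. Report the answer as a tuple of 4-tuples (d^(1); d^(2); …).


Barcode: M ≅ I[1,2]^2, I[1,3], I[3,3], I[4,4]^3. HN layers by μ_θ (3 steps, strictly decreasing):
  μ^(1)=15; μ^(2)=19/2; μ^(3)=-29

((0, 0, 2, 0); (3, 3, 0, 0); (0, 0, 0, 3))


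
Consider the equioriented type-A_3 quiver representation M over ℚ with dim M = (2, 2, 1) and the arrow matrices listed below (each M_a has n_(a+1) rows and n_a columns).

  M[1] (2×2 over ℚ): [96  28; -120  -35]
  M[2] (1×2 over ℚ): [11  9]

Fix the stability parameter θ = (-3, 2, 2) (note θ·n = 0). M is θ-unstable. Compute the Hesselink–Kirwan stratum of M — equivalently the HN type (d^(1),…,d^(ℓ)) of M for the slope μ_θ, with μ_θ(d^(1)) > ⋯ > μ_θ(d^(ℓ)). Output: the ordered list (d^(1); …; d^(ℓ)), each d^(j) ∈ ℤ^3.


Interval decomposition of M: I[1,1], I[1,3], I[2,2].
HN type (ℓ=2): μ^(1)=2; μ^(2)=-3

((0, 2, 1); (2, 0, 0))


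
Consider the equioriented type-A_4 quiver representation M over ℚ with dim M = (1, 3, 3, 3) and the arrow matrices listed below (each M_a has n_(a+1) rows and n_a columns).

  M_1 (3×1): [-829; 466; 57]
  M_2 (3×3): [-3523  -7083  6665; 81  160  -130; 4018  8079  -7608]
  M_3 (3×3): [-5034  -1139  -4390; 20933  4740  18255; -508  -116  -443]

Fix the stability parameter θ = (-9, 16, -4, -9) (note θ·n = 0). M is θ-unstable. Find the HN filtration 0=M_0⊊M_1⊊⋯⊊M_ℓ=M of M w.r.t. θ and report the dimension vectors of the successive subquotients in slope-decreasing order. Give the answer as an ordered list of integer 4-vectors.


Barcode: M ≅ I[1,4], I[2,4]^2. HN layers by μ_θ (2 steps, strictly decreasing):
  μ^(1)=1; μ^(2)=-9

((0, 3, 3, 3); (1, 0, 0, 0))


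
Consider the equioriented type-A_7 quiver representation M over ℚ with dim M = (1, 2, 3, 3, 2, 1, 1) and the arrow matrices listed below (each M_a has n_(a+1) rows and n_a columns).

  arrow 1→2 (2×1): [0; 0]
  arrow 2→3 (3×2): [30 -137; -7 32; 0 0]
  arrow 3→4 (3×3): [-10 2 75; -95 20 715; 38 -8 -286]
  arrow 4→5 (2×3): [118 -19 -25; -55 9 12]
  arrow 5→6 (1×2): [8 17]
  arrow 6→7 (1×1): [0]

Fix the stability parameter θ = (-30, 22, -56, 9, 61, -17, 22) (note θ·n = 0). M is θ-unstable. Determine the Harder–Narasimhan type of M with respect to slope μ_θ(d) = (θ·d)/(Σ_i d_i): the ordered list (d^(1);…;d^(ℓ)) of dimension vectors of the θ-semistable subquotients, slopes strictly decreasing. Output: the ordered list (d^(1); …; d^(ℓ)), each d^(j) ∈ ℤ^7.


Via rank(M_{q-1}∘⋯∘M_p): M ≅ I[1,1], I[2,5], I[2,6], I[3,3], I[4,4], I[7,7].
μ_θ-semistable layers: μ^(1)=61; μ^(2)=22; μ^(3)=9; μ^(4)=-17; μ^(5)=-30; μ^(6)=-56

((0, 0, 0, 0, 1, 0, 0); (0, 0, 0, 0, 1, 1, 1); (0, 0, 0, 3, 0, 0, 0); (0, 2, 2, 0, 0, 0, 0); (1, 0, 0, 0, 0, 0, 0); (0, 0, 1, 0, 0, 0, 0))


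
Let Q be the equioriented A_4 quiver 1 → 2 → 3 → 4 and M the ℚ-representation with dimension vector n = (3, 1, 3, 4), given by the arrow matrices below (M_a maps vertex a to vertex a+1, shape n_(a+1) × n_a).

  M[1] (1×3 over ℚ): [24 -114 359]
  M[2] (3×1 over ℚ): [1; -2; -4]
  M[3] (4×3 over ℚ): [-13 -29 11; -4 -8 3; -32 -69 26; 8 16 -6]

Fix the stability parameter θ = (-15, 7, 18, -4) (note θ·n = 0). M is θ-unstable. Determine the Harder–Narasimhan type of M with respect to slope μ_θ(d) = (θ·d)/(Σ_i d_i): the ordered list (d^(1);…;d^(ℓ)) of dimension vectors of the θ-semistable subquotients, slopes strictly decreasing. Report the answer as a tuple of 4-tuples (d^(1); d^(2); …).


Interval decomposition of M: I[1,1]^2, I[1,4], I[3,4]^2, I[4,4].
HN type (ℓ=3): μ^(1)=7; μ^(2)=-4; μ^(3)=-15

((0, 1, 3, 3); (0, 0, 0, 1); (3, 0, 0, 0))


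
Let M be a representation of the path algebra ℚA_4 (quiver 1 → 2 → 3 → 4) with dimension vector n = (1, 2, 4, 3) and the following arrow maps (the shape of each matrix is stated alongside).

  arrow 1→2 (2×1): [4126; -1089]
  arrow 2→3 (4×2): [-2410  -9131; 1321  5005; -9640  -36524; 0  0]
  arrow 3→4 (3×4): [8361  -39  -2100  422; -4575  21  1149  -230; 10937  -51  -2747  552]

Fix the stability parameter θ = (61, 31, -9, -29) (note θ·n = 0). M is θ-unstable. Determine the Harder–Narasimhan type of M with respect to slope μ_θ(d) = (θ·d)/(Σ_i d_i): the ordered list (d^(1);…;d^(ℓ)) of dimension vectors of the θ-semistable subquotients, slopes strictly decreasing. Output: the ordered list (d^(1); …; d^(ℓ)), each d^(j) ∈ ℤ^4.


Via rank(M_{q-1}∘⋯∘M_p): M ≅ I[1,3], I[2,4], I[3,4]^2.
μ_θ-semistable layers: μ^(1)=83/3; μ^(2)=-7/3; μ^(3)=-19

((1, 1, 1, 0); (0, 1, 1, 1); (0, 0, 2, 2))


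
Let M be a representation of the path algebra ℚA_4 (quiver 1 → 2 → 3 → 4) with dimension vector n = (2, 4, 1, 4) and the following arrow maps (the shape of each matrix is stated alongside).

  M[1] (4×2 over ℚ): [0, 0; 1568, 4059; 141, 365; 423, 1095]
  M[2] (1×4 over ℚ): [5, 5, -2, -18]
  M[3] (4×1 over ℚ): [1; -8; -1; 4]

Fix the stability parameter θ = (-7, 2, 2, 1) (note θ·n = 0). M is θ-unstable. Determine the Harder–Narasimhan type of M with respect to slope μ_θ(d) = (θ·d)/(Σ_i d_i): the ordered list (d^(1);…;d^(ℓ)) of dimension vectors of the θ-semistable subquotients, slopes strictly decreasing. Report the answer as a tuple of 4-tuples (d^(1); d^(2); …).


Interval decomposition of M: I[1,2], I[1,4], I[2,2]^2, I[4,4]^3.
HN type (ℓ=4): μ^(1)=2; μ^(2)=5/3; μ^(3)=1; μ^(4)=-7

((0, 3, 0, 0); (0, 1, 1, 1); (0, 0, 0, 3); (2, 0, 0, 0))


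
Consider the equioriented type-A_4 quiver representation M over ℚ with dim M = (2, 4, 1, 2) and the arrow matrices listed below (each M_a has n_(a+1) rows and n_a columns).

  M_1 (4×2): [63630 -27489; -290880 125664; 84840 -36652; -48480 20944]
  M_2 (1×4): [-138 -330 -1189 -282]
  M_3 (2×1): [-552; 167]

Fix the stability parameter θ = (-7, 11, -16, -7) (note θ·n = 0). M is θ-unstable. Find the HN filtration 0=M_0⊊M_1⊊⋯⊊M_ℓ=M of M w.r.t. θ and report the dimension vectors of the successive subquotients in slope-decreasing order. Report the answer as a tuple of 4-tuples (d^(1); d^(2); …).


Via rank(M_{q-1}∘⋯∘M_p): M ≅ I[1,1], I[1,4], I[2,2]^3, I[4,4].
μ_θ-semistable layers: μ^(1)=11; μ^(2)=-4; μ^(3)=-7

((0, 3, 0, 0); (0, 1, 1, 1); (2, 0, 0, 1))


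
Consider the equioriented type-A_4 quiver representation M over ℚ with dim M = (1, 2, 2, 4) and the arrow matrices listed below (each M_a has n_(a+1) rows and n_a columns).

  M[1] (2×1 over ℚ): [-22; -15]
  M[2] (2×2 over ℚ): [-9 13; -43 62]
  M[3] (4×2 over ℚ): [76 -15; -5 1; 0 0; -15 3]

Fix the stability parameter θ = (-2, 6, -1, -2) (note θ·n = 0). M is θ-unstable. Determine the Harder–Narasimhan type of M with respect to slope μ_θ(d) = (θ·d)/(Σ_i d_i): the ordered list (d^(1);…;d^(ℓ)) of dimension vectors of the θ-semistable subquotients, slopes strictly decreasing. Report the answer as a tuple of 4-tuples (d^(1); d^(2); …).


Barcode: M ≅ I[1,4], I[2,4], I[4,4]^2. HN layers by μ_θ (2 steps, strictly decreasing):
  μ^(1)=1; μ^(2)=-2

((0, 2, 2, 2); (1, 0, 0, 2))


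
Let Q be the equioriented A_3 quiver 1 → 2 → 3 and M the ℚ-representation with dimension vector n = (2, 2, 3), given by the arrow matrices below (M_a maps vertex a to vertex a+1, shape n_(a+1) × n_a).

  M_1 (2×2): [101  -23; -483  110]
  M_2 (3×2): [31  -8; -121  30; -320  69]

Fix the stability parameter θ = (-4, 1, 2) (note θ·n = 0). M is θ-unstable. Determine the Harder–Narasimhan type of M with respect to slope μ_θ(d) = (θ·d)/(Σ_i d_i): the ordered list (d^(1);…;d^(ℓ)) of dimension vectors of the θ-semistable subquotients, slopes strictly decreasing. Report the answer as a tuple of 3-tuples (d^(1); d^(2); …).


Barcode: M ≅ I[1,3]^2, I[3,3]. HN layers by μ_θ (3 steps, strictly decreasing):
  μ^(1)=2; μ^(2)=1; μ^(3)=-4

((0, 0, 3); (0, 2, 0); (2, 0, 0))


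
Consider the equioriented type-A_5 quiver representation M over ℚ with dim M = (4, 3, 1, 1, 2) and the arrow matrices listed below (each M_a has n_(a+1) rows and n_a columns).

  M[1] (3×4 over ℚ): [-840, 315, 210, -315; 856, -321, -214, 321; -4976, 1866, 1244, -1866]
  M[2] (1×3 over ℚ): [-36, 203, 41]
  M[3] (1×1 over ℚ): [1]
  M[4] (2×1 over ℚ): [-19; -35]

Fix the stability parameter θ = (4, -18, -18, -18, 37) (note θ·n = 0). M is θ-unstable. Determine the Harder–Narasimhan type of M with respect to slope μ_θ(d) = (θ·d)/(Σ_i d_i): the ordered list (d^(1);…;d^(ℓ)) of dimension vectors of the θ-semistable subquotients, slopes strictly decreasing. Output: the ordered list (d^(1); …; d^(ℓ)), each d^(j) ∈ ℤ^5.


Barcode: M ≅ I[1,1]^3, I[1,5], I[2,2]^2, I[5,5]. HN layers by μ_θ (4 steps, strictly decreasing):
  μ^(1)=37; μ^(2)=4; μ^(3)=-25/2; μ^(4)=-18

((0, 0, 0, 0, 2); (3, 0, 0, 0, 0); (1, 1, 1, 1, 0); (0, 2, 0, 0, 0))


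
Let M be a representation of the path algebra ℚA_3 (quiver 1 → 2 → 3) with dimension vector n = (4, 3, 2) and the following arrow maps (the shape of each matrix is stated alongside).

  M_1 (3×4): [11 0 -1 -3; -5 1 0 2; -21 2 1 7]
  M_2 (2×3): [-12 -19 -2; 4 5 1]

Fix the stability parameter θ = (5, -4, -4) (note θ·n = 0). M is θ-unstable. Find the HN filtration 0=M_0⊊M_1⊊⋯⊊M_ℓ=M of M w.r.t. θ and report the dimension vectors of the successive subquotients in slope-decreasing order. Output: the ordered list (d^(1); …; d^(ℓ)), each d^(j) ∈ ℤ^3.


Barcode: M ≅ I[1,1]^2, I[1,3]^2, I[2,2]. HN layers by μ_θ (3 steps, strictly decreasing):
  μ^(1)=5; μ^(2)=-1; μ^(3)=-4

((2, 0, 0); (2, 2, 2); (0, 1, 0))


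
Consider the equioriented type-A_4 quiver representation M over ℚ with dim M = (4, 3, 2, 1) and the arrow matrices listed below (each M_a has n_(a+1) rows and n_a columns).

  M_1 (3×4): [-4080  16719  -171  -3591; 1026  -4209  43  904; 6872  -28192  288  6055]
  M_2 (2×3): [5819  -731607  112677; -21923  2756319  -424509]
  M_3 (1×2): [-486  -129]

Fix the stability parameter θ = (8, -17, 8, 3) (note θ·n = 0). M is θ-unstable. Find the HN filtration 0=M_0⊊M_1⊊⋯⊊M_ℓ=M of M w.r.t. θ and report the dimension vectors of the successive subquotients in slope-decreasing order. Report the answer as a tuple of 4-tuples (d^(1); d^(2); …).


Via rank(M_{q-1}∘⋯∘M_p): M ≅ I[1,1], I[1,2]^2, I[1,4], I[3,3].
μ_θ-semistable layers: μ^(1)=8; μ^(2)=11/2; μ^(3)=-9/2

((1, 0, 1, 0); (0, 0, 1, 1); (3, 3, 0, 0))


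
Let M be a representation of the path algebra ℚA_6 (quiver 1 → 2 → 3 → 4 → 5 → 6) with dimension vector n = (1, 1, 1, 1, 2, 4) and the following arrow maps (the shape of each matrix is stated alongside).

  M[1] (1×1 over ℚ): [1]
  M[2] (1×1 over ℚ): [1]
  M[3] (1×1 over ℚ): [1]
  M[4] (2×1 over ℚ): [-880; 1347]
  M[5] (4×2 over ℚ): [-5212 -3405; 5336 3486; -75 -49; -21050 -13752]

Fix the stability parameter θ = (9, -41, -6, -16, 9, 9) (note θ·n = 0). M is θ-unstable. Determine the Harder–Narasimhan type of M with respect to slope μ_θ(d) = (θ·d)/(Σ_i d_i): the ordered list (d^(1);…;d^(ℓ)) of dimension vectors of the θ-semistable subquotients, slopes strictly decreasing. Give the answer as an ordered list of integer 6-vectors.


Via rank(M_{q-1}∘⋯∘M_p): M ≅ I[1,6], I[5,6], I[6,6]^2.
μ_θ-semistable layers: μ^(1)=9; μ^(2)=-11; μ^(3)=-16

((0, 0, 0, 0, 2, 4); (0, 0, 1, 1, 0, 0); (1, 1, 0, 0, 0, 0))


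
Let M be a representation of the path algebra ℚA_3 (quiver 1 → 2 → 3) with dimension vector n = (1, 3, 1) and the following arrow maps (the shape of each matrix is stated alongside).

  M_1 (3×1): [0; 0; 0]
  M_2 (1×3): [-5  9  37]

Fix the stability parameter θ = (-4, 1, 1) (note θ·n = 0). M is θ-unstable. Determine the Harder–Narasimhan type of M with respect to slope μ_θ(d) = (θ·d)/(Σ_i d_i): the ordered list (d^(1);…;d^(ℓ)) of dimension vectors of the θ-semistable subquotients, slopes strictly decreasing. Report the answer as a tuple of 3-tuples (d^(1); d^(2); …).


Barcode: M ≅ I[1,1], I[2,2]^2, I[2,3]. HN layers by μ_θ (2 steps, strictly decreasing):
  μ^(1)=1; μ^(2)=-4

((0, 3, 1); (1, 0, 0))


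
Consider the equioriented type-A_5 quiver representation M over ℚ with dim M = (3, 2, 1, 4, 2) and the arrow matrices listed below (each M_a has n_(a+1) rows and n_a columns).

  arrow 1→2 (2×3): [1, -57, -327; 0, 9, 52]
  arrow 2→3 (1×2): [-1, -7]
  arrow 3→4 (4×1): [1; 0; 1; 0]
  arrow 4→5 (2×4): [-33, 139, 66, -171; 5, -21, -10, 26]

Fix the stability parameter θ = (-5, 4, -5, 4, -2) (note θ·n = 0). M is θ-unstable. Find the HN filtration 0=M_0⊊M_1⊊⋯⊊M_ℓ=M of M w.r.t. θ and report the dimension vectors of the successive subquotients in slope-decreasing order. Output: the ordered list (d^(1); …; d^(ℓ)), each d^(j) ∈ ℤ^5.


Via rank(M_{q-1}∘⋯∘M_p): M ≅ I[1,1], I[1,2], I[1,5], I[4,4]^2, I[4,5].
μ_θ-semistable layers: μ^(1)=4; μ^(2)=1; μ^(3)=-1/2; μ^(4)=-5

((0, 1, 0, 2, 0); (0, 0, 0, 2, 2); (0, 1, 1, 0, 0); (3, 0, 0, 0, 0))


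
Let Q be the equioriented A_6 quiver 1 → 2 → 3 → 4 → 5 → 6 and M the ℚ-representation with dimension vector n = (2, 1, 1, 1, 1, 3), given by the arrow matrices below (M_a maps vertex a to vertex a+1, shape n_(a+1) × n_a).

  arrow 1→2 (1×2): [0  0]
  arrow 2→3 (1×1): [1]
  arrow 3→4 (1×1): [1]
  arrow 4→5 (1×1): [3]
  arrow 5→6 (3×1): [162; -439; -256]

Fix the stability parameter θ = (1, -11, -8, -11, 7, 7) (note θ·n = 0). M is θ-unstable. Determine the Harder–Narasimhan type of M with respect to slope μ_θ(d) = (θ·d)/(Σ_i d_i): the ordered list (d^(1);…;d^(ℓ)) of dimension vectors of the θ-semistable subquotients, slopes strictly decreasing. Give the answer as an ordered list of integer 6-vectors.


Via rank(M_{q-1}∘⋯∘M_p): M ≅ I[1,1]^2, I[2,6], I[6,6]^2.
μ_θ-semistable layers: μ^(1)=7; μ^(2)=1; μ^(3)=-19/2; μ^(4)=-11

((0, 0, 0, 0, 1, 3); (2, 0, 0, 0, 0, 0); (0, 0, 1, 1, 0, 0); (0, 1, 0, 0, 0, 0))


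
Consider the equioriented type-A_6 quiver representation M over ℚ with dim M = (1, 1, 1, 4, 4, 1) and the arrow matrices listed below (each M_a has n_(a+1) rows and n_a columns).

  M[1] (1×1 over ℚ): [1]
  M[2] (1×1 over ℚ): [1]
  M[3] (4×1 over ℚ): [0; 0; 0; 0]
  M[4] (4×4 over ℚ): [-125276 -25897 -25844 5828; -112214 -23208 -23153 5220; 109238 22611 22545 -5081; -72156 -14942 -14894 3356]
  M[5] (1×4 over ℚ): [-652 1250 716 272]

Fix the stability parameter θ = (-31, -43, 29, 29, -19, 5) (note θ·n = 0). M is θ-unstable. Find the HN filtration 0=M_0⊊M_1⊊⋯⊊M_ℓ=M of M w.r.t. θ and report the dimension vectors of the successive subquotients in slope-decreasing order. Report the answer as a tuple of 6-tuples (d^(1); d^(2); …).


Interval decomposition of M: I[1,3], I[4,4], I[4,5]^2, I[4,6], I[5,5].
HN type (ℓ=4): μ^(1)=29; μ^(2)=5; μ^(3)=-19; μ^(4)=-37

((0, 0, 1, 1, 0, 0); (0, 0, 0, 3, 3, 1); (0, 0, 0, 0, 1, 0); (1, 1, 0, 0, 0, 0))


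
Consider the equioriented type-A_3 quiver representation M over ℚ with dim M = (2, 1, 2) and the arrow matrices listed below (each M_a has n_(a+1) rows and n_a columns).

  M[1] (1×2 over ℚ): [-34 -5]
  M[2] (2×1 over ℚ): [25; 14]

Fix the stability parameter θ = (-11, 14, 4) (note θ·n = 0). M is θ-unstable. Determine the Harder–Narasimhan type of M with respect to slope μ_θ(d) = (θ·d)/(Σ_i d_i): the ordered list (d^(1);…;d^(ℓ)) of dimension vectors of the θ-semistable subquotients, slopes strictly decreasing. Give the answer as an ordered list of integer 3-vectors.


Interval decomposition of M: I[1,1], I[1,3], I[3,3].
HN type (ℓ=3): μ^(1)=9; μ^(2)=4; μ^(3)=-11

((0, 1, 1); (0, 0, 1); (2, 0, 0))


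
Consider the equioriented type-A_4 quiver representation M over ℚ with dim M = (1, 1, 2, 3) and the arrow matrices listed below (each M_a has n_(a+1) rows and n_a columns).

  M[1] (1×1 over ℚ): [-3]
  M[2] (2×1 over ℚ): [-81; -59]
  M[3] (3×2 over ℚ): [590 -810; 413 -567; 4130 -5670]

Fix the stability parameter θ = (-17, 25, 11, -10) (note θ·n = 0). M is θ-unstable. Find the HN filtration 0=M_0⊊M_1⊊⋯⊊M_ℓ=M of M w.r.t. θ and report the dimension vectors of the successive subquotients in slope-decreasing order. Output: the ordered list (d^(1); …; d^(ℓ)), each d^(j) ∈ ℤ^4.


Barcode: M ≅ I[1,3], I[3,4], I[4,4]^2. HN layers by μ_θ (4 steps, strictly decreasing):
  μ^(1)=18; μ^(2)=1/2; μ^(3)=-10; μ^(4)=-17

((0, 1, 1, 0); (0, 0, 1, 1); (0, 0, 0, 2); (1, 0, 0, 0))


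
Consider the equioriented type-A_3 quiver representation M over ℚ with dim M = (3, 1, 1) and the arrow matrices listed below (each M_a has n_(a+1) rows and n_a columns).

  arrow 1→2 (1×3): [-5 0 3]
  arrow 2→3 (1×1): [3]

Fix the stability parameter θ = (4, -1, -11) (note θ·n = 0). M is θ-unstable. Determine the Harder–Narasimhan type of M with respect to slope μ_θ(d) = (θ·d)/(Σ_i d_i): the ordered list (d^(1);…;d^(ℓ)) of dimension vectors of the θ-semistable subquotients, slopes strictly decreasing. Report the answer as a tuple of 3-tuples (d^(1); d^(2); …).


Barcode: M ≅ I[1,1]^2, I[1,3]. HN layers by μ_θ (2 steps, strictly decreasing):
  μ^(1)=4; μ^(2)=-8/3

((2, 0, 0); (1, 1, 1))


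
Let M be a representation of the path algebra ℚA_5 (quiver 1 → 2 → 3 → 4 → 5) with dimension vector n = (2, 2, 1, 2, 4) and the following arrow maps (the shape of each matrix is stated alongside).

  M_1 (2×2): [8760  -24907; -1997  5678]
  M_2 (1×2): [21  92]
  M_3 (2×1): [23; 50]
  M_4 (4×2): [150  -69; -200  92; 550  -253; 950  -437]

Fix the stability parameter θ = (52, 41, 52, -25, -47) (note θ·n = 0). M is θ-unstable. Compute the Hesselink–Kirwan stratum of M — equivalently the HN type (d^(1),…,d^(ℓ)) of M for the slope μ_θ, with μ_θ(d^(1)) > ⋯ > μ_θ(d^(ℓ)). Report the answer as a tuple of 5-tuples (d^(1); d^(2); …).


Interval decomposition of M: I[1,2], I[1,4], I[4,5], I[5,5]^3.
HN type (ℓ=4): μ^(1)=93/2; μ^(2)=30; μ^(3)=-36; μ^(4)=-47

((1, 1, 0, 0, 0); (1, 1, 1, 1, 0); (0, 0, 0, 1, 1); (0, 0, 0, 0, 3))


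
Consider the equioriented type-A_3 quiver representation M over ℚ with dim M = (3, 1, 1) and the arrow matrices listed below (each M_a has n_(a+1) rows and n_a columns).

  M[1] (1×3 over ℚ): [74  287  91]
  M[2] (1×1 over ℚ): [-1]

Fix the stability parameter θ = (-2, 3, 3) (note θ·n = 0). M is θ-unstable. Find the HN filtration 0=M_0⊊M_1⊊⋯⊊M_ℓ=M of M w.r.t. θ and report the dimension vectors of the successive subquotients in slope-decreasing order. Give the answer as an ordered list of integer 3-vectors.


Barcode: M ≅ I[1,1]^2, I[1,3]. HN layers by μ_θ (2 steps, strictly decreasing):
  μ^(1)=3; μ^(2)=-2

((0, 1, 1); (3, 0, 0))


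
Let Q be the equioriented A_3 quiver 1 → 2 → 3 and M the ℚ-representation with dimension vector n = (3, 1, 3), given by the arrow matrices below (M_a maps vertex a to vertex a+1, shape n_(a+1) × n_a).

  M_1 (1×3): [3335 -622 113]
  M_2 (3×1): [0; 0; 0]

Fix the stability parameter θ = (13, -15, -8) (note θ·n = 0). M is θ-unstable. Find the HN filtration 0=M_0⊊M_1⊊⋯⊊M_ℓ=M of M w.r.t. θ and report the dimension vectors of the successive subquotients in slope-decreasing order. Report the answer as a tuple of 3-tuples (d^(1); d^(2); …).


Barcode: M ≅ I[1,1]^2, I[1,2], I[3,3]^3. HN layers by μ_θ (3 steps, strictly decreasing):
  μ^(1)=13; μ^(2)=-1; μ^(3)=-8

((2, 0, 0); (1, 1, 0); (0, 0, 3))


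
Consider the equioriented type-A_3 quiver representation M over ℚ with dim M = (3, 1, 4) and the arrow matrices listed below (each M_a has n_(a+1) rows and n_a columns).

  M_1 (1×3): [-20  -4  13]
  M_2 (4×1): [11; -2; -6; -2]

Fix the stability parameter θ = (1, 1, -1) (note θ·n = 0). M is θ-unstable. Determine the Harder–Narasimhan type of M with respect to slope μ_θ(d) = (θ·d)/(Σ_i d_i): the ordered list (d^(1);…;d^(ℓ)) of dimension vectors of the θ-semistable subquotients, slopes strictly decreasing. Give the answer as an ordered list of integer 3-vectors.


Interval decomposition of M: I[1,1]^2, I[1,3], I[3,3]^3.
HN type (ℓ=3): μ^(1)=1; μ^(2)=1/3; μ^(3)=-1

((2, 0, 0); (1, 1, 1); (0, 0, 3))


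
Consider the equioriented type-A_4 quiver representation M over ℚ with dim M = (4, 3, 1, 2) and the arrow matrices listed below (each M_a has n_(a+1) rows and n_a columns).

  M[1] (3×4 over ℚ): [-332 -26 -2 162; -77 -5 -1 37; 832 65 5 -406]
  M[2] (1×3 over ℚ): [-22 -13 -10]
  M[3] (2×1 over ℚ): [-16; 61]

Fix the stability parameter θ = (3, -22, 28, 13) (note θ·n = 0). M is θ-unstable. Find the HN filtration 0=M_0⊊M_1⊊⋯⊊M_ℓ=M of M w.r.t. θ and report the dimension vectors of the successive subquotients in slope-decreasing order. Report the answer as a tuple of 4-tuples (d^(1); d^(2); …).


Via rank(M_{q-1}∘⋯∘M_p): M ≅ I[1,1], I[1,2]^2, I[1,4], I[4,4].
μ_θ-semistable layers: μ^(1)=41/2; μ^(2)=13; μ^(3)=3; μ^(4)=-19/2

((0, 0, 1, 1); (0, 0, 0, 1); (1, 0, 0, 0); (3, 3, 0, 0))


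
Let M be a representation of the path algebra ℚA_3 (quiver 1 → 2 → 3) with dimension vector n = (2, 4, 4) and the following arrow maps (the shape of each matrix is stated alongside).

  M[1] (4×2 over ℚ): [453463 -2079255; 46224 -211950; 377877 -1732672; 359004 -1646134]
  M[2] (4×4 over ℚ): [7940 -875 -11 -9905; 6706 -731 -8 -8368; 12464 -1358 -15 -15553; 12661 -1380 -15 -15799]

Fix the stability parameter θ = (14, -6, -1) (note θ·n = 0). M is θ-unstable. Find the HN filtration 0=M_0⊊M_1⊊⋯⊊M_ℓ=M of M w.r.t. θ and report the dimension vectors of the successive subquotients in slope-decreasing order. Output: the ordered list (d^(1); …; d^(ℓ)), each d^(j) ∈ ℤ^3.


Barcode: M ≅ I[1,3]^2, I[2,2], I[2,3], I[3,3]. HN layers by μ_θ (3 steps, strictly decreasing):
  μ^(1)=7/3; μ^(2)=-1; μ^(3)=-6

((2, 2, 2); (0, 0, 2); (0, 2, 0))


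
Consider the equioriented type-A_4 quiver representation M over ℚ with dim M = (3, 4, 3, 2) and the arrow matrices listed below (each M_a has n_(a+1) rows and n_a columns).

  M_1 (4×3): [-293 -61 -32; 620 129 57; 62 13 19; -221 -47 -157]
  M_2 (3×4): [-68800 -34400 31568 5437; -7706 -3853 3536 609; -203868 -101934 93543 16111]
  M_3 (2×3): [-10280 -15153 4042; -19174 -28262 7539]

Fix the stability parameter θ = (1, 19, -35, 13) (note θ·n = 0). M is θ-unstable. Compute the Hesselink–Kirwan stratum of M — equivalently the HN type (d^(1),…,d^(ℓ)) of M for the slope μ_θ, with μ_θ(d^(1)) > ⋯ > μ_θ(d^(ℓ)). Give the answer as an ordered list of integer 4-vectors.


Via rank(M_{q-1}∘⋯∘M_p): M ≅ I[1,2], I[1,4]^2, I[2,3].
μ_θ-semistable layers: μ^(1)=19; μ^(2)=13; μ^(3)=1; μ^(4)=-5; μ^(5)=-8

((0, 1, 0, 0); (0, 0, 0, 2); (1, 0, 0, 0); (2, 2, 2, 0); (0, 1, 1, 0))


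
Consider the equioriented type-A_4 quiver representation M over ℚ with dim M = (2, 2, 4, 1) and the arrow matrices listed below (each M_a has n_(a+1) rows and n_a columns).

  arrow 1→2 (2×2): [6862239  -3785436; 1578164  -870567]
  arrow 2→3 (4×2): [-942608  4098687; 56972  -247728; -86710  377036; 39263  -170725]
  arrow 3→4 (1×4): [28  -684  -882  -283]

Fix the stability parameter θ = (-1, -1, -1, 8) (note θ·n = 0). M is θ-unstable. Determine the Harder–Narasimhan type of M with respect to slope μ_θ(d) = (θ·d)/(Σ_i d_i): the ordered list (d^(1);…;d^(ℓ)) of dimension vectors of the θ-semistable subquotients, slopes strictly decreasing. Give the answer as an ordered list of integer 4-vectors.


Interval decomposition of M: I[1,3], I[1,4], I[3,3]^2.
HN type (ℓ=2): μ^(1)=8; μ^(2)=-1

((0, 0, 0, 1); (2, 2, 4, 0))


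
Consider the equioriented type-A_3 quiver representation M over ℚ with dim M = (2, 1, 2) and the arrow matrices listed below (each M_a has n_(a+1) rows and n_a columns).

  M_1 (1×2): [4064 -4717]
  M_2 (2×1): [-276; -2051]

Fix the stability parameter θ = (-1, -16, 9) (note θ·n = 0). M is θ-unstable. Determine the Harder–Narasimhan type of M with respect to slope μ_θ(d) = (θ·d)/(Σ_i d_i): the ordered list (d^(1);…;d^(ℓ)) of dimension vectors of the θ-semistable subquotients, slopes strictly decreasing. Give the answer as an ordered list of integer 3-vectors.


Via rank(M_{q-1}∘⋯∘M_p): M ≅ I[1,1], I[1,3], I[3,3].
μ_θ-semistable layers: μ^(1)=9; μ^(2)=-1; μ^(3)=-17/2

((0, 0, 2); (1, 0, 0); (1, 1, 0))


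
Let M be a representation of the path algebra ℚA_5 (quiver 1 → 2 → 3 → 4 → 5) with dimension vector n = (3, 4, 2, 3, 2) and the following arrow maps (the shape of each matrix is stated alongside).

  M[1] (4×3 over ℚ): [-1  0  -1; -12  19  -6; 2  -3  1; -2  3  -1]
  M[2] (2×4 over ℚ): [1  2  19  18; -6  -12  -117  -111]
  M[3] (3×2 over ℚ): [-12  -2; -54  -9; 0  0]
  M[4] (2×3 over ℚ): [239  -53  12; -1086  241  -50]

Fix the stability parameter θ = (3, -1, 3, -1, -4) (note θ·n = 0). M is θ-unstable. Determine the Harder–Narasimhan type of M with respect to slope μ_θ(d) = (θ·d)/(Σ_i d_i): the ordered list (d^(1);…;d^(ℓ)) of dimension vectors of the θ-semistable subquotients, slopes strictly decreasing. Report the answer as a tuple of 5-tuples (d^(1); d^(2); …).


Barcode: M ≅ I[1,2]^2, I[1,3], I[2,5], I[4,4], I[4,5]. HN layers by μ_θ (5 steps, strictly decreasing):
  μ^(1)=3; μ^(2)=1; μ^(3)=-2/3; μ^(4)=-1; μ^(5)=-5/2

((0, 0, 1, 0, 0); (3, 3, 0, 0, 0); (0, 0, 1, 1, 1); (0, 1, 0, 1, 0); (0, 0, 0, 1, 1))


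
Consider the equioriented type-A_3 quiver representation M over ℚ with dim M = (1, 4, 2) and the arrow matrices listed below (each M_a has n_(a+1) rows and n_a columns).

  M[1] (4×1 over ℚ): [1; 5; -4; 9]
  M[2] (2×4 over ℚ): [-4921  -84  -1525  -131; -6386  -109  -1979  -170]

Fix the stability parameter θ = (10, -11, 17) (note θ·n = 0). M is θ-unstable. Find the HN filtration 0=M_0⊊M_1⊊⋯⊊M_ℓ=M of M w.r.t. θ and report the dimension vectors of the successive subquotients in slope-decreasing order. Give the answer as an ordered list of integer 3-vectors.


Interval decomposition of M: I[1,3], I[2,2]^2, I[2,3].
HN type (ℓ=3): μ^(1)=17; μ^(2)=-1/2; μ^(3)=-11

((0, 0, 2); (1, 1, 0); (0, 3, 0))


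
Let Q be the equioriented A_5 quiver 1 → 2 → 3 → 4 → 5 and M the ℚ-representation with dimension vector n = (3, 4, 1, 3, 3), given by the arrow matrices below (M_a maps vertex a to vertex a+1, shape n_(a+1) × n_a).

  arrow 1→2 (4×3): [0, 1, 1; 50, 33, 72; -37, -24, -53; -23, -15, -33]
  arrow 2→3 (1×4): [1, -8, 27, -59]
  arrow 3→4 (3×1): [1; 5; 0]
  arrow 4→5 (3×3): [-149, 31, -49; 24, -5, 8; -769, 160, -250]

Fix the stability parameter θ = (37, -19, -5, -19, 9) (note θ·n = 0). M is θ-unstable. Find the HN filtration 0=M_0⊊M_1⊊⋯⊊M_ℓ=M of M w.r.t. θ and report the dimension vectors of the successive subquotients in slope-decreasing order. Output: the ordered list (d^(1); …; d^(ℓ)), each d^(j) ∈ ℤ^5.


Barcode: M ≅ I[1,2]^2, I[1,5], I[2,2], I[4,5]^2. HN layers by μ_θ (3 steps, strictly decreasing):
  μ^(1)=9; μ^(2)=-3/2; μ^(3)=-19

((2, 2, 0, 0, 3); (1, 1, 1, 1, 0); (0, 1, 0, 2, 0))


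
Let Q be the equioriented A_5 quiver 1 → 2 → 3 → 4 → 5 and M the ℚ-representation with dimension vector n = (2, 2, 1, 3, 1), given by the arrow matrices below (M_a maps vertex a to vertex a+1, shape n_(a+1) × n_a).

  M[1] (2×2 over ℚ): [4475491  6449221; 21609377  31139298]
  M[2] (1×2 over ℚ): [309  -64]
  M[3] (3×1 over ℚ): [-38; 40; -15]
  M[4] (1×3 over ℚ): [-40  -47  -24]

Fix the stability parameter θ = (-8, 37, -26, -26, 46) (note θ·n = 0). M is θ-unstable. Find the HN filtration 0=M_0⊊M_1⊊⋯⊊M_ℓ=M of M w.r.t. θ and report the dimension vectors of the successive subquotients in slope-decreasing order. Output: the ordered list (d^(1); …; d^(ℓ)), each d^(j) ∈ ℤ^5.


Barcode: M ≅ I[1,2], I[1,4], I[4,4], I[4,5]. HN layers by μ_θ (5 steps, strictly decreasing):
  μ^(1)=46; μ^(2)=37; μ^(3)=-5; μ^(4)=-8; μ^(5)=-26

((0, 0, 0, 0, 1); (0, 1, 0, 0, 0); (0, 1, 1, 1, 0); (2, 0, 0, 0, 0); (0, 0, 0, 2, 0))


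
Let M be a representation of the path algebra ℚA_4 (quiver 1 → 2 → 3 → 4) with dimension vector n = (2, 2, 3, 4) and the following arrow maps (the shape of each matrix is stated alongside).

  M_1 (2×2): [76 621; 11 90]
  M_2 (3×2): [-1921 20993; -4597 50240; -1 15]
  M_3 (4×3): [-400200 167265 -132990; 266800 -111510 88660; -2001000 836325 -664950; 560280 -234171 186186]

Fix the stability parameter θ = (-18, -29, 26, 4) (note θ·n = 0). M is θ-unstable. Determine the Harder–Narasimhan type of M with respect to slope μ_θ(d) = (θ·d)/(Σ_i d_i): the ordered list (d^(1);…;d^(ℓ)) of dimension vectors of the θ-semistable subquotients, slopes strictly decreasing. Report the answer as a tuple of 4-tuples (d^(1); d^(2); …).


Interval decomposition of M: I[1,3], I[1,4], I[3,3], I[4,4]^3.
HN type (ℓ=4): μ^(1)=26; μ^(2)=15; μ^(3)=4; μ^(4)=-47/2

((0, 0, 2, 0); (0, 0, 1, 1); (0, 0, 0, 3); (2, 2, 0, 0))


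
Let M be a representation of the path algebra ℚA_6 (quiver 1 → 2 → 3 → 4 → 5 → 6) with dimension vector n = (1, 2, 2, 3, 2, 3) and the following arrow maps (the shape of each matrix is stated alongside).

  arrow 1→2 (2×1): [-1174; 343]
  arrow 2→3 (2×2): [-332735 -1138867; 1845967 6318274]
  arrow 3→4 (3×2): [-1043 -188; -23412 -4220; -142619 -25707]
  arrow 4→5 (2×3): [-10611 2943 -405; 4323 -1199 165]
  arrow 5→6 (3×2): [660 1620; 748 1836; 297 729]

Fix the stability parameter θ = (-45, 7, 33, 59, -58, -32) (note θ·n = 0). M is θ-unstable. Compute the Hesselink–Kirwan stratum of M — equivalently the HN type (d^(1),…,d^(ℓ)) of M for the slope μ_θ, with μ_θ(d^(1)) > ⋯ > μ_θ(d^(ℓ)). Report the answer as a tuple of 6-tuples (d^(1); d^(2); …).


Via rank(M_{q-1}∘⋯∘M_p): M ≅ I[1,4], I[2,5], I[4,4], I[5,6], I[6,6]^2.
μ_θ-semistable layers: μ^(1)=59; μ^(2)=33; μ^(3)=34/3; μ^(4)=7; μ^(5)=-32; μ^(6)=-45; μ^(7)=-58

((0, 0, 0, 2, 0, 0); (0, 0, 1, 0, 0, 0); (0, 0, 1, 1, 1, 0); (0, 2, 0, 0, 0, 0); (0, 0, 0, 0, 0, 3); (1, 0, 0, 0, 0, 0); (0, 0, 0, 0, 1, 0))


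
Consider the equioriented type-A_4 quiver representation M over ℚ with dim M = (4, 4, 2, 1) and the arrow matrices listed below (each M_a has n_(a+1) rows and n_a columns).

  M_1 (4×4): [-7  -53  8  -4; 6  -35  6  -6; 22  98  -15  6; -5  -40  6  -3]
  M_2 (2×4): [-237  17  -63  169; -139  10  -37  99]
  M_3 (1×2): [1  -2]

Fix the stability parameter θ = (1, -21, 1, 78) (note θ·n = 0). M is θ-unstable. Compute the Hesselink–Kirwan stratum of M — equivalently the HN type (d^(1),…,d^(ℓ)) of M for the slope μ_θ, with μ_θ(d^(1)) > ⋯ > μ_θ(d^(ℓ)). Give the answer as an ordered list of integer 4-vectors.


Interval decomposition of M: I[1,2]^2, I[1,3], I[1,4].
HN type (ℓ=3): μ^(1)=78; μ^(2)=1; μ^(3)=-10

((0, 0, 0, 1); (0, 0, 2, 0); (4, 4, 0, 0))


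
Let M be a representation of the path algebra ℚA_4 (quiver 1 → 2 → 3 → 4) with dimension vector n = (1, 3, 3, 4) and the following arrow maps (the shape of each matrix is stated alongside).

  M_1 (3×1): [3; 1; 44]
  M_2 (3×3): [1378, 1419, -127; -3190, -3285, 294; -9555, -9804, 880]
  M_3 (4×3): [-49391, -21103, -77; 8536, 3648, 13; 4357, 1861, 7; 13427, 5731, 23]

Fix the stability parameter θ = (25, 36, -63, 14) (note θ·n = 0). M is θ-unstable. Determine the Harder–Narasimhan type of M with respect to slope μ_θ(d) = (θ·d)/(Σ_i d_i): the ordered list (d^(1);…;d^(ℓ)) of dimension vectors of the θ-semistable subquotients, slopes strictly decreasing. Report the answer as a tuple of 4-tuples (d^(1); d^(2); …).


Interval decomposition of M: I[1,4], I[2,3], I[2,4], I[4,4]^2.
HN type (ℓ=3): μ^(1)=14; μ^(2)=-2/3; μ^(3)=-27/2

((0, 0, 0, 4); (1, 1, 1, 0); (0, 2, 2, 0))


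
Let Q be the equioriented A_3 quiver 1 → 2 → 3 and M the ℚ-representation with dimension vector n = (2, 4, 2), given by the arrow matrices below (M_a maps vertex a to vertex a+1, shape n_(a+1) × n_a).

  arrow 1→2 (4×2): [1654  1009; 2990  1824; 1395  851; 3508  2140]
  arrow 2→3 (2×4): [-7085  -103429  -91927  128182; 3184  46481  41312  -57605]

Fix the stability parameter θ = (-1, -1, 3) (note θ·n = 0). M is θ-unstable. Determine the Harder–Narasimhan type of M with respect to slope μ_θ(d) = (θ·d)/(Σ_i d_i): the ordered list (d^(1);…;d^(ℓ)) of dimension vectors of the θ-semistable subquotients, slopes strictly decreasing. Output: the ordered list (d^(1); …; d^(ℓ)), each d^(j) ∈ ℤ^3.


Via rank(M_{q-1}∘⋯∘M_p): M ≅ I[1,2], I[1,3], I[2,2], I[2,3].
μ_θ-semistable layers: μ^(1)=3; μ^(2)=-1

((0, 0, 2); (2, 4, 0))


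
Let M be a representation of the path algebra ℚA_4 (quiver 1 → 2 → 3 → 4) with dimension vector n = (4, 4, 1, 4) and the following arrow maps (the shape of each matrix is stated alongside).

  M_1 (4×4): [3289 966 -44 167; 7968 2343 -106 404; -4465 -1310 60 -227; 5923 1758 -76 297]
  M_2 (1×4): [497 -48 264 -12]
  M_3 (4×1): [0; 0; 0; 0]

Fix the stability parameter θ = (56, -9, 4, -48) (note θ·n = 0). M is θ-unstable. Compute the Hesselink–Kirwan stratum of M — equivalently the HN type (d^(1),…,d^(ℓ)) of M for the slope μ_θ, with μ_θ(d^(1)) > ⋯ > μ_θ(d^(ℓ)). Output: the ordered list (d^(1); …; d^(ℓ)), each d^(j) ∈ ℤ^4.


Barcode: M ≅ I[1,1], I[1,2]^2, I[1,3], I[2,2], I[4,4]^4. HN layers by μ_θ (5 steps, strictly decreasing):
  μ^(1)=56; μ^(2)=47/2; μ^(3)=17; μ^(4)=-9; μ^(5)=-48

((1, 0, 0, 0); (2, 2, 0, 0); (1, 1, 1, 0); (0, 1, 0, 0); (0, 0, 0, 4))


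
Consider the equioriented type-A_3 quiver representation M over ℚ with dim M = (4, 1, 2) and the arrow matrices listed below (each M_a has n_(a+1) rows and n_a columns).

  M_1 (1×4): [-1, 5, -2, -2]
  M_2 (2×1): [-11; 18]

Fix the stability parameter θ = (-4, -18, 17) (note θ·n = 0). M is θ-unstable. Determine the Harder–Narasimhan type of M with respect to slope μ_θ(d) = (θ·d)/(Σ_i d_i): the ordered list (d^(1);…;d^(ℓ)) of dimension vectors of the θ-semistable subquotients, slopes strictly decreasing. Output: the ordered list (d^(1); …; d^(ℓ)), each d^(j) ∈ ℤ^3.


Barcode: M ≅ I[1,1]^3, I[1,3], I[3,3]. HN layers by μ_θ (3 steps, strictly decreasing):
  μ^(1)=17; μ^(2)=-4; μ^(3)=-11

((0, 0, 2); (3, 0, 0); (1, 1, 0))
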